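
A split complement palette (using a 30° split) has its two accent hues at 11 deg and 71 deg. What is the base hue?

The accents sit 30° either side of the complement, so the complement is their short-arc midpoint on the wheel.
Short-arc midpoint of 11° and 71°: 41°.
Base is 180° from the complement: 41 − 180 = -139 → -139 + 360 = 221°

221°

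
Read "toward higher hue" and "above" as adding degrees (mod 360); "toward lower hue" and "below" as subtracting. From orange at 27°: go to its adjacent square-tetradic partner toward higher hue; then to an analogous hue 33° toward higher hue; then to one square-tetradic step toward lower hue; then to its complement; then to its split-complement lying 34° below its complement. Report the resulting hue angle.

26°

+90° (square ↑): 27 + 90 = 117°
+33° (analog 33° ↑): 117 + 33 = 150°
−90° (square ↓): 150 − 90 = 60°
+180° (complement): 60 + 180 = 240°
+146° (split-comp 34° ↓): 240 + 146 = 386 → 386 − 360 = 26°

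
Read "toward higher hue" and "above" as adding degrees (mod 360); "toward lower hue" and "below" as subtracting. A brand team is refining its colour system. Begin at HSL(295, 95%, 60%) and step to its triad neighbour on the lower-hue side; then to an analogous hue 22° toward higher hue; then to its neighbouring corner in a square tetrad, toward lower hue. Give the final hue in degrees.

−120° (triadic ↓): 295 − 120 = 175°
+22° (analog 22° ↑): 175 + 22 = 197°
−90° (square ↓): 197 − 90 = 107°

107°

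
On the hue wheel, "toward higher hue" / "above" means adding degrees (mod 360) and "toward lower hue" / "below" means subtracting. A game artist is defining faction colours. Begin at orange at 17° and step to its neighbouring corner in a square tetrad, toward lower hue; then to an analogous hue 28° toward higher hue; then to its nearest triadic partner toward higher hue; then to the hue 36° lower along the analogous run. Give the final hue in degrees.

square ↓ −90°: 17 − 90 = -73 → -73 + 360 = 287°
analog 28° ↑ +28°: 287 + 28 = 315°
triadic ↑ +120°: 315 + 120 = 435 → 435 − 360 = 75°
analog 36° ↓ −36°: 75 − 36 = 39°

39°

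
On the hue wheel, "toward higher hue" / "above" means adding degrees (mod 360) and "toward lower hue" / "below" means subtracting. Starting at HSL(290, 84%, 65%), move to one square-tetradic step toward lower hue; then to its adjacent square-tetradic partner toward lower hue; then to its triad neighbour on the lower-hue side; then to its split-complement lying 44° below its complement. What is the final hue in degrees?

126°

square ↓ −90°: 290 − 90 = 200°
square ↓ −90°: 200 − 90 = 110°
triadic ↓ −120°: 110 − 120 = -10 → -10 + 360 = 350°
split-comp 44° ↓ +136°: 350 + 136 = 486 → 486 − 360 = 126°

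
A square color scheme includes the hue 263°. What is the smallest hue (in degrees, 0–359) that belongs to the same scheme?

A square tetradic scheme places four hues every 90°.
The full set through 263° is {83°, 173°, 263°, 353°}.

83°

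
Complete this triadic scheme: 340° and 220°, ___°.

100°

A triad places three hues 120° apart.
The full set through 220° is {100°, 220°, 340°}.
Given {220°, 340°}, the missing hue is 100°.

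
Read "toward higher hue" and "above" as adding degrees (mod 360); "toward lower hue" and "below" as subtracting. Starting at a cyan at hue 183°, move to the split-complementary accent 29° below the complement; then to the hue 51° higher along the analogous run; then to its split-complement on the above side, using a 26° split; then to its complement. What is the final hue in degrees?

51°

+151° (split-comp 29° ↓): 183 + 151 = 334°
+51° (analog 51° ↑): 334 + 51 = 385 → 385 − 360 = 25°
+206° (split-comp 26° ↑): 25 + 206 = 231°
+180° (complement): 231 + 180 = 411 → 411 − 360 = 51°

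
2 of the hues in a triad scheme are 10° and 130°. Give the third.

250°

A triad places three hues 120° apart.
The full set through 10° is {10°, 130°, 250°}.
Given {10°, 130°}, the missing hue is 250°.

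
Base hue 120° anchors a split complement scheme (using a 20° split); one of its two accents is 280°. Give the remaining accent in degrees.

320°

Split-complementary hues sit 20° either side of the complement.
Complement of the base 120°: 120 + 180 = 300°
The given accent 280° is 20° one side of 300°; the other accent sits 20° the other side: 300 + 20 = 320°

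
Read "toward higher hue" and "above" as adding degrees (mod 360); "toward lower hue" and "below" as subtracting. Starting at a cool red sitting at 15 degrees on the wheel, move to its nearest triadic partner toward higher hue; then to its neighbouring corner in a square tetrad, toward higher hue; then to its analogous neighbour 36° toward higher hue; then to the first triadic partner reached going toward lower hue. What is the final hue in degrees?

141°

15 + 120 = 135°   (triadic ↑)
135 + 90 = 225°   (square ↑)
225 + 36 = 261°   (analog 36° ↑)
261 − 120 = 141°   (triadic ↓)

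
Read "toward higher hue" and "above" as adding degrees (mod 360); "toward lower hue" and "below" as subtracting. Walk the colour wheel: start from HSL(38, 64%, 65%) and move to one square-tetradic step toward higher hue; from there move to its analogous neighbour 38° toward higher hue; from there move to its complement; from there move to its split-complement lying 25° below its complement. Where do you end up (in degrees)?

38 + 90 = 128°   (square ↑)
128 + 38 = 166°   (analog 38° ↑)
166 + 180 = 346°   (complement)
346 + 155 = 501 → 501 − 360 = 141°   (split-comp 25° ↓)

141°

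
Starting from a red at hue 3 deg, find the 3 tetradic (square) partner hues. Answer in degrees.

A square tetradic scheme places four hues every 90°.
3 + 90 = 93°
3 + 180 = 183°
3 + 270 = 273°

93°, 183°, and 273°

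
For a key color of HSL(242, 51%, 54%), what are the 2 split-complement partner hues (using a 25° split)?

37° and 87°

Split-complementary hues sit 25° either side of the complement.
Complement of 242°: 242 + 180 = 422 → 422 − 360 = 62°
62 − 25 = 37°
62 + 25 = 87°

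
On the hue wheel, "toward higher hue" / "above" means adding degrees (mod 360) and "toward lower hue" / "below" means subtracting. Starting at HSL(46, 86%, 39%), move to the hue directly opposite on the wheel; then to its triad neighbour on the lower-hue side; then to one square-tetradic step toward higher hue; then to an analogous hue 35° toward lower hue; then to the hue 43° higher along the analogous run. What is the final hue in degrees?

204°

+180° (complement): 46 + 180 = 226°
−120° (triadic ↓): 226 − 120 = 106°
+90° (square ↑): 106 + 90 = 196°
−35° (analog 35° ↓): 196 − 35 = 161°
+43° (analog 43° ↑): 161 + 43 = 204°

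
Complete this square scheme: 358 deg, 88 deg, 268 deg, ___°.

178°

A square tetradic scheme places four hues every 90°.
The full set through 88° is {88°, 178°, 268°, 358°}.
Given {88°, 268°, 358°}, the missing hue is 178°.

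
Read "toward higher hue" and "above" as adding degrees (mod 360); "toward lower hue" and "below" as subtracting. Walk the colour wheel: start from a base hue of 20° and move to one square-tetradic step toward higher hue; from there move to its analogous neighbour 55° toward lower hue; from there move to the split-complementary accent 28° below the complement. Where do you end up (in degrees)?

20 + 90 = 110°   (square ↑)
110 − 55 = 55°   (analog 55° ↓)
55 + 152 = 207°   (split-comp 28° ↓)

207°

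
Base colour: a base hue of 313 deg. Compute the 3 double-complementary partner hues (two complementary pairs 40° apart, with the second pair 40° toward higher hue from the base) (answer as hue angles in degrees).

353°, 133°, and 173°

A rectangular tetradic uses two complementary pairs 40° apart: offsets 0°, 40°, 180°, 220°.
313 + 40 = 353°
313 + 180 = 493 → 493 − 360 = 133°
313 + 220 = 533 → 533 − 360 = 173°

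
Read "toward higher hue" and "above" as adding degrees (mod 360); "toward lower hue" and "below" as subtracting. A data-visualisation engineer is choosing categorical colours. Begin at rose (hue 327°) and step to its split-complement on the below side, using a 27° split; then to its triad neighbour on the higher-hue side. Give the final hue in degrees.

240°

+153° (split-comp 27° ↓): 327 + 153 = 480 → 480 − 360 = 120°
+120° (triadic ↑): 120 + 120 = 240°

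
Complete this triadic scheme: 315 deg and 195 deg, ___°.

A triad places three hues 120° apart.
The full set through 195° is {75°, 195°, 315°}.
Given {195°, 315°}, the missing hue is 75°.

75°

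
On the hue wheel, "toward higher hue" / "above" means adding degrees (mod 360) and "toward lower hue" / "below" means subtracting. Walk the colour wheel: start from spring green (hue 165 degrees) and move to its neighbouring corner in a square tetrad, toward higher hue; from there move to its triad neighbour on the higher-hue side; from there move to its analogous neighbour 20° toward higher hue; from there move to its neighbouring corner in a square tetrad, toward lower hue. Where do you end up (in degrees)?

165 + 90 = 255°   (square ↑)
255 + 120 = 375 → 375 − 360 = 15°   (triadic ↑)
15 + 20 = 35°   (analog 20° ↑)
35 − 90 = -55 → -55 + 360 = 305°   (square ↓)

305°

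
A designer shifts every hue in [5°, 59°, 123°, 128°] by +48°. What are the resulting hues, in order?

5 + 48 = 53°
59 + 48 = 107°
123 + 48 = 171°
128 + 48 = 176°

53°, 107°, 171°, 176°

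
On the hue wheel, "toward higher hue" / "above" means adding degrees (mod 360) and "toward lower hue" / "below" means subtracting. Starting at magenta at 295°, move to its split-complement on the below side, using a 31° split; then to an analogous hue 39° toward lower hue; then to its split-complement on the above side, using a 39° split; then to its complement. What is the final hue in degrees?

84°

295 + 149 = 444 → 444 − 360 = 84°   (split-comp 31° ↓)
84 − 39 = 45°   (analog 39° ↓)
45 + 219 = 264°   (split-comp 39° ↑)
264 + 180 = 444 → 444 − 360 = 84°   (complement)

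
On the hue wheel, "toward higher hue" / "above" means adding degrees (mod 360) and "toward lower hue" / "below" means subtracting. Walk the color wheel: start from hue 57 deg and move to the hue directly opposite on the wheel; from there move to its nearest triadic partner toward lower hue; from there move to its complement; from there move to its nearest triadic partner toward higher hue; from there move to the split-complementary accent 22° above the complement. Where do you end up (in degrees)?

57 + 180 = 237°   (complement)
237 − 120 = 117°   (triadic ↓)
117 + 180 = 297°   (complement)
297 + 120 = 417 → 417 − 360 = 57°   (triadic ↑)
57 + 202 = 259°   (split-comp 22° ↑)

259°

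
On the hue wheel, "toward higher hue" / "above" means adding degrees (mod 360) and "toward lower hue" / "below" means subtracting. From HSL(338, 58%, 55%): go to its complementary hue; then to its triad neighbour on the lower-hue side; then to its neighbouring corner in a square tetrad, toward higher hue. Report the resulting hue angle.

128°

+180° (complement): 338 + 180 = 518 → 518 − 360 = 158°
−120° (triadic ↓): 158 − 120 = 38°
+90° (square ↑): 38 + 90 = 128°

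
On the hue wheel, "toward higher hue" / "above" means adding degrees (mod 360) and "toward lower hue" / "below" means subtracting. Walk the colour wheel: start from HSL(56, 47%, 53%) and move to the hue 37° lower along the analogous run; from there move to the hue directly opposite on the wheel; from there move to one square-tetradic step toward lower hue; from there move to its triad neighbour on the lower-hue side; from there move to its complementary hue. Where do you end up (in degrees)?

analog 37° ↓ −37°: 56 − 37 = 19°
complement +180°: 19 + 180 = 199°
square ↓ −90°: 199 − 90 = 109°
triadic ↓ −120°: 109 − 120 = -11 → -11 + 360 = 349°
complement +180°: 349 + 180 = 529 → 529 − 360 = 169°

169°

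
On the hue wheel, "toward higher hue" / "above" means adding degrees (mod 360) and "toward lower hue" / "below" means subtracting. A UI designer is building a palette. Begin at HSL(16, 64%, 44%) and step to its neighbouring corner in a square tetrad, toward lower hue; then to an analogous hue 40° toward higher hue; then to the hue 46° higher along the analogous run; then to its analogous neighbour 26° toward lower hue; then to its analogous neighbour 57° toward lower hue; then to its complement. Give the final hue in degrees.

square ↓ −90°: 16 − 90 = -74 → -74 + 360 = 286°
analog 40° ↑ +40°: 286 + 40 = 326°
analog 46° ↑ +46°: 326 + 46 = 372 → 372 − 360 = 12°
analog 26° ↓ −26°: 12 − 26 = -14 → -14 + 360 = 346°
analog 57° ↓ −57°: 346 − 57 = 289°
complement +180°: 289 + 180 = 469 → 469 − 360 = 109°

109°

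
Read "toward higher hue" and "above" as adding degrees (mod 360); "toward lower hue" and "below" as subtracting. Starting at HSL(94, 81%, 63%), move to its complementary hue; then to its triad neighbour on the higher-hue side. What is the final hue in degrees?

+180° (complement): 94 + 180 = 274°
+120° (triadic ↑): 274 + 120 = 394 → 394 − 360 = 34°

34°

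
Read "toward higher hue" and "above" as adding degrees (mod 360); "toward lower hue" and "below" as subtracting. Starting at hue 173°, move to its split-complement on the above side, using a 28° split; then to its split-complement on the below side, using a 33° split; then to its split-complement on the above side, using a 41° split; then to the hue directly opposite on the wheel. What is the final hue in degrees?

173 + 208 = 381 → 381 − 360 = 21°   (split-comp 28° ↑)
21 + 147 = 168°   (split-comp 33° ↓)
168 + 221 = 389 → 389 − 360 = 29°   (split-comp 41° ↑)
29 + 180 = 209°   (complement)

209°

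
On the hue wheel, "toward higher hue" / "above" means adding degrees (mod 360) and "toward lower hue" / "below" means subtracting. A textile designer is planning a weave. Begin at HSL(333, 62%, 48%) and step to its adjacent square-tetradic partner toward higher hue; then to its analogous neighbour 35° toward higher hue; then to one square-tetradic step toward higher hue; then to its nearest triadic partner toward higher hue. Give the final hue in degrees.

308°

333 + 90 = 423 → 423 − 360 = 63°   (square ↑)
63 + 35 = 98°   (analog 35° ↑)
98 + 90 = 188°   (square ↑)
188 + 120 = 308°   (triadic ↑)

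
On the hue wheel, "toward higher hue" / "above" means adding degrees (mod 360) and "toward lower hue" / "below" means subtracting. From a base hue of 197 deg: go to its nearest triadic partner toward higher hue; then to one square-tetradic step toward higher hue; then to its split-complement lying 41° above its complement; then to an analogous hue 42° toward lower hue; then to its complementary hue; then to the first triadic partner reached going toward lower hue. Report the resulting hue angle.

286°

triadic ↑ +120°: 197 + 120 = 317°
square ↑ +90°: 317 + 90 = 407 → 407 − 360 = 47°
split-comp 41° ↑ +221°: 47 + 221 = 268°
analog 42° ↓ −42°: 268 − 42 = 226°
complement +180°: 226 + 180 = 406 → 406 − 360 = 46°
triadic ↓ −120°: 46 − 120 = -74 → -74 + 360 = 286°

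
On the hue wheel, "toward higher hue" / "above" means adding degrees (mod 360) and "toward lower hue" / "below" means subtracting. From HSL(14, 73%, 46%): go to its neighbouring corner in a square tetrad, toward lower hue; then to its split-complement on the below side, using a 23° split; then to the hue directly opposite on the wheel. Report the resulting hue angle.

square ↓ −90°: 14 − 90 = -76 → -76 + 360 = 284°
split-comp 23° ↓ +157°: 284 + 157 = 441 → 441 − 360 = 81°
complement +180°: 81 + 180 = 261°

261°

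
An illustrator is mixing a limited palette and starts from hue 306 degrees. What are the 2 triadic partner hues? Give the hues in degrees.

306 + 120 = 426 → 426 − 360 = 66°
306 + 240 = 546 → 546 − 360 = 186°

66° and 186°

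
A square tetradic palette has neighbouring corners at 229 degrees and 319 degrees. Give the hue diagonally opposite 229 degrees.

49°

A square tetradic scheme places four hues 90° apart; opposite corners are 180° apart.
229 + 180 = 409 → 409 − 360 = 49°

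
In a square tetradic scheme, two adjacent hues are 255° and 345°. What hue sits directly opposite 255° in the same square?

75°

A square tetradic scheme places four hues 90° apart; opposite corners are 180° apart.
255 + 180 = 435 → 435 − 360 = 75°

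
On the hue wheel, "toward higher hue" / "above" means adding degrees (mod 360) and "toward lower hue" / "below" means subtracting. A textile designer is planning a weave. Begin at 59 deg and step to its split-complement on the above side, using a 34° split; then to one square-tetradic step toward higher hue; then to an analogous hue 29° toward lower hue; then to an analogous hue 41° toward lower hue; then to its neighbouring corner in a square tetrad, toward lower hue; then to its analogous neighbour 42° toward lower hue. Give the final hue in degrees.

+214° (split-comp 34° ↑): 59 + 214 = 273°
+90° (square ↑): 273 + 90 = 363 → 363 − 360 = 3°
−29° (analog 29° ↓): 3 − 29 = -26 → -26 + 360 = 334°
−41° (analog 41° ↓): 334 − 41 = 293°
−90° (square ↓): 293 − 90 = 203°
−42° (analog 42° ↓): 203 − 42 = 161°

161°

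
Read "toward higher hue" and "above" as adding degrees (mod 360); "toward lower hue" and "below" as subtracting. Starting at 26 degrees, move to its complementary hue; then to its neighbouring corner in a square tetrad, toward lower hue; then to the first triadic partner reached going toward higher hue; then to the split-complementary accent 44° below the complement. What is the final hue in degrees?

12°

26 + 180 = 206°   (complement)
206 − 90 = 116°   (square ↓)
116 + 120 = 236°   (triadic ↑)
236 + 136 = 372 → 372 − 360 = 12°   (split-comp 44° ↓)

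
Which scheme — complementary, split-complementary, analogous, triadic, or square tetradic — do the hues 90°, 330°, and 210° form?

triadic

Sort the hues: 90°, 210°, 330°.
Successive gaps around the wheel: 120°, 120°, 120°.
Three hues equally spaced 120° apart form a triad.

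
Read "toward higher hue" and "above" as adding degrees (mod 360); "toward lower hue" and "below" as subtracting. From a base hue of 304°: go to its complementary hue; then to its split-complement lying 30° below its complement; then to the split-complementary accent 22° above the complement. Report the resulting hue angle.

116°

+180° (complement): 304 + 180 = 484 → 484 − 360 = 124°
+150° (split-comp 30° ↓): 124 + 150 = 274°
+202° (split-comp 22° ↑): 274 + 202 = 476 → 476 − 360 = 116°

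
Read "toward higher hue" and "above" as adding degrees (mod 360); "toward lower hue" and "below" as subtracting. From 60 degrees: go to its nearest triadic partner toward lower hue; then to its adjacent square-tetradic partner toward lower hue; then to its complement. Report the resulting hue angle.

30°

60 − 120 = -60 → -60 + 360 = 300°   (triadic ↓)
300 − 90 = 210°   (square ↓)
210 + 180 = 390 → 390 − 360 = 30°   (complement)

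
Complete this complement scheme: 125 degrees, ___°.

305°

The complement sits 180° across the wheel.
The full set through 125° is {125°, 305°}.
Given {125°}, the missing hue is 305°.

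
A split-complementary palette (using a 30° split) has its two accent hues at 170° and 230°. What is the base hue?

20°

The accents sit 30° either side of the complement, so the complement is their short-arc midpoint on the wheel.
Short-arc midpoint of 170° and 230°: 200°.
Base is 180° from the complement: 200 − 180 = 20°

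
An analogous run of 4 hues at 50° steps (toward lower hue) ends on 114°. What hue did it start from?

264°

3 steps of 50° (toward lower hue) give a net shift of −150°.
Start = end − shift: 114 + 150 = 264°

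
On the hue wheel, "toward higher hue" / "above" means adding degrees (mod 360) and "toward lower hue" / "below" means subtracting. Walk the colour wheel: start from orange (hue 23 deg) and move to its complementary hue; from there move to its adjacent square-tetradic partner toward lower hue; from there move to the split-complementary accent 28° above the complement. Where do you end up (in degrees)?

23 + 180 = 203°   (complement)
203 − 90 = 113°   (square ↓)
113 + 208 = 321°   (split-comp 28° ↑)

321°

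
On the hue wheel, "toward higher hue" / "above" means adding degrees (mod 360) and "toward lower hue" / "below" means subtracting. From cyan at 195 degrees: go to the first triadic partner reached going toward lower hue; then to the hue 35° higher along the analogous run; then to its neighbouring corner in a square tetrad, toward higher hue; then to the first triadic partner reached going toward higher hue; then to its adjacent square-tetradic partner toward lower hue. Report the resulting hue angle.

230°

−120° (triadic ↓): 195 − 120 = 75°
+35° (analog 35° ↑): 75 + 35 = 110°
+90° (square ↑): 110 + 90 = 200°
+120° (triadic ↑): 200 + 120 = 320°
−90° (square ↓): 320 − 90 = 230°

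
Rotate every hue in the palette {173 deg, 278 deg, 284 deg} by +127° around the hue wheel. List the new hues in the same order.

173 + 127 = 300°
278 + 127 = 405 → 405 − 360 = 45°
284 + 127 = 411 → 411 − 360 = 51°

300°, 45°, 51°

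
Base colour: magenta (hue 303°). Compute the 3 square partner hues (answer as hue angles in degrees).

A square tetradic scheme places four hues every 90°.
303 + 90 = 393 → 393 − 360 = 33°
303 + 180 = 483 → 483 − 360 = 123°
303 + 270 = 573 → 573 − 360 = 213°

33°, 123°, 213°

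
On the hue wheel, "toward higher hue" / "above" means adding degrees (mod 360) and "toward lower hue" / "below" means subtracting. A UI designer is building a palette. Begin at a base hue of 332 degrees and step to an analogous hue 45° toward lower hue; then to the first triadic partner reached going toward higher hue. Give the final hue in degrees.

analog 45° ↓ −45°: 332 − 45 = 287°
triadic ↑ +120°: 287 + 120 = 407 → 407 − 360 = 47°

47°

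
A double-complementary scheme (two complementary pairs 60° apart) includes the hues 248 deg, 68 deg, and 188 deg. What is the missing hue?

8°

A rectangular tetradic uses two complementary pairs 60° apart: offsets 0°, 60°, 180°, 240°.
Among {68°, 188°, 248°}, 68° and 248° are a 180° pair.
The remaining hue 188° needs its own complement: 188 + 180 = 368 → 368 − 360 = 8°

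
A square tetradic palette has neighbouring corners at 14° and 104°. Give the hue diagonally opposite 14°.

194°

A square tetradic scheme places four hues 90° apart; opposite corners are 180° apart.
14 + 180 = 194°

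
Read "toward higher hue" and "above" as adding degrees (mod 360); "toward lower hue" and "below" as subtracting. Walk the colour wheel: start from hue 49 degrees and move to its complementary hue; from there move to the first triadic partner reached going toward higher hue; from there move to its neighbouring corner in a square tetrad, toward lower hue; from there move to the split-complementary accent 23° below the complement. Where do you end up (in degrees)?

+180° (complement): 49 + 180 = 229°
+120° (triadic ↑): 229 + 120 = 349°
−90° (square ↓): 349 − 90 = 259°
+157° (split-comp 23° ↓): 259 + 157 = 416 → 416 − 360 = 56°

56°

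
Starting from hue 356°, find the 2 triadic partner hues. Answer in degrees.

356 + 120 = 476 → 476 − 360 = 116°
356 + 240 = 596 → 596 − 360 = 236°

116° and 236°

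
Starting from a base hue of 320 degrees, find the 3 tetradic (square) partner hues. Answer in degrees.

50°, 140°, and 230°

A square tetradic scheme places four hues every 90°.
320 + 90 = 410 → 410 − 360 = 50°
320 + 180 = 500 → 500 − 360 = 140°
320 + 270 = 590 → 590 − 360 = 230°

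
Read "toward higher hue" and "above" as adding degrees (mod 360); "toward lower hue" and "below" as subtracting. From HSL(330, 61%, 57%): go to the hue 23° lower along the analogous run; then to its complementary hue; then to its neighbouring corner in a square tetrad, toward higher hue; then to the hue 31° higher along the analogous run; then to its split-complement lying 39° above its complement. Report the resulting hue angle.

107°

analog 23° ↓ −23°: 330 − 23 = 307°
complement +180°: 307 + 180 = 487 → 487 − 360 = 127°
square ↑ +90°: 127 + 90 = 217°
analog 31° ↑ +31°: 217 + 31 = 248°
split-comp 39° ↑ +219°: 248 + 219 = 467 → 467 − 360 = 107°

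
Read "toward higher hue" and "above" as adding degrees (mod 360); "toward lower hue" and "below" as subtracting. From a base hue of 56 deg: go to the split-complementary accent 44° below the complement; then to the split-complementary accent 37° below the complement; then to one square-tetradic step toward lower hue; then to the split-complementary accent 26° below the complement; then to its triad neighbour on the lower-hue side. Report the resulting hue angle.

56 + 136 = 192°   (split-comp 44° ↓)
192 + 143 = 335°   (split-comp 37° ↓)
335 − 90 = 245°   (square ↓)
245 + 154 = 399 → 399 − 360 = 39°   (split-comp 26° ↓)
39 − 120 = -81 → -81 + 360 = 279°   (triadic ↓)

279°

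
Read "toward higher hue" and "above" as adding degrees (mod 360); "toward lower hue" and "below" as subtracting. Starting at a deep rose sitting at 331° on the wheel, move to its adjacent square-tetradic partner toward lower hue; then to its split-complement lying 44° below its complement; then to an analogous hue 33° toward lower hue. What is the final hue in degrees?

344°

−90° (square ↓): 331 − 90 = 241°
+136° (split-comp 44° ↓): 241 + 136 = 377 → 377 − 360 = 17°
−33° (analog 33° ↓): 17 − 33 = -16 → -16 + 360 = 344°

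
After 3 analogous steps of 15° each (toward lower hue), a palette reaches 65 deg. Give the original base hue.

110°

3 steps of 15° (toward lower hue) give a net shift of −45°.
Start = end − shift: 65 + 45 = 110°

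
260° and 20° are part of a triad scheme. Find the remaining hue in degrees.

A triad places three hues 120° apart.
The full set through 20° is {20°, 140°, 260°}.
Given {20°, 260°}, the missing hue is 140°.

140°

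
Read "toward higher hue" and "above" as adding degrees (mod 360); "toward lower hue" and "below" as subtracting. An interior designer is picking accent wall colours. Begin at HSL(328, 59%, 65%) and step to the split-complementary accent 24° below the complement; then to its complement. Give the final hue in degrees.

+156° (split-comp 24° ↓): 328 + 156 = 484 → 484 − 360 = 124°
+180° (complement): 124 + 180 = 304°

304°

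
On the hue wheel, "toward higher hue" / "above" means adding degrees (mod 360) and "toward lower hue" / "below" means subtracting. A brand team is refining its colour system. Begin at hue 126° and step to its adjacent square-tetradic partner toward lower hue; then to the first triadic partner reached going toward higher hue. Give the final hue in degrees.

square ↓ −90°: 126 − 90 = 36°
triadic ↑ +120°: 36 + 120 = 156°

156°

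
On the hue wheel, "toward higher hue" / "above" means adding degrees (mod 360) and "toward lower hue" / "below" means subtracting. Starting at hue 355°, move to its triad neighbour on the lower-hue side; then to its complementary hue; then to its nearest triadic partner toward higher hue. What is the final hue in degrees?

−120° (triadic ↓): 355 − 120 = 235°
+180° (complement): 235 + 180 = 415 → 415 − 360 = 55°
+120° (triadic ↑): 55 + 120 = 175°

175°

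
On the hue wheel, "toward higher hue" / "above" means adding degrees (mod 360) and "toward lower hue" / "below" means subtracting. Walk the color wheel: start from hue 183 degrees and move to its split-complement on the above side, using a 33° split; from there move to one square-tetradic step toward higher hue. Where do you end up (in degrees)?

126°

+213° (split-comp 33° ↑): 183 + 213 = 396 → 396 − 360 = 36°
+90° (square ↑): 36 + 90 = 126°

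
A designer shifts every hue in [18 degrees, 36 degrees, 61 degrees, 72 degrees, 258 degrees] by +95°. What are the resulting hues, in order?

18 + 95 = 113°
36 + 95 = 131°
61 + 95 = 156°
72 + 95 = 167°
258 + 95 = 353°

113°, 131°, 156°, 167°, 353°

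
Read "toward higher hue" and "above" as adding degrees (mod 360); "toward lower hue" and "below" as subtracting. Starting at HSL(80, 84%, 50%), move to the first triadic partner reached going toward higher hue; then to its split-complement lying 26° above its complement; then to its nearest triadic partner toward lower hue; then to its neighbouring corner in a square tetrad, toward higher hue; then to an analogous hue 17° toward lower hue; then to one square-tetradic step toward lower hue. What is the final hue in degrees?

+120° (triadic ↑): 80 + 120 = 200°
+206° (split-comp 26° ↑): 200 + 206 = 406 → 406 − 360 = 46°
−120° (triadic ↓): 46 − 120 = -74 → -74 + 360 = 286°
+90° (square ↑): 286 + 90 = 376 → 376 − 360 = 16°
−17° (analog 17° ↓): 16 − 17 = -1 → -1 + 360 = 359°
−90° (square ↓): 359 − 90 = 269°

269°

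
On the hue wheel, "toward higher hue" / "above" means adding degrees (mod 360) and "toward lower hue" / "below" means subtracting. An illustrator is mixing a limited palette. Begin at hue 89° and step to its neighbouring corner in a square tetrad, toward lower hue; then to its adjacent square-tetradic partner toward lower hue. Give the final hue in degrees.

−90° (square ↓): 89 − 90 = -1 → -1 + 360 = 359°
−90° (square ↓): 359 − 90 = 269°

269°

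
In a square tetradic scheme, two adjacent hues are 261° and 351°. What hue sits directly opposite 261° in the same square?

A square tetradic scheme places four hues 90° apart; opposite corners are 180° apart.
261 + 180 = 441 → 441 − 360 = 81°

81°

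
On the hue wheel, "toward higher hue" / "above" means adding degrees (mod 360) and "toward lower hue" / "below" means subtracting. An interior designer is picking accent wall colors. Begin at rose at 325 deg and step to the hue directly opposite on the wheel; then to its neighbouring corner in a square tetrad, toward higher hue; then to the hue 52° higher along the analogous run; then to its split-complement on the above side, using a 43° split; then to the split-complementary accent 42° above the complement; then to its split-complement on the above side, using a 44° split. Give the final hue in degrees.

325 + 180 = 505 → 505 − 360 = 145°   (complement)
145 + 90 = 235°   (square ↑)
235 + 52 = 287°   (analog 52° ↑)
287 + 223 = 510 → 510 − 360 = 150°   (split-comp 43° ↑)
150 + 222 = 372 → 372 − 360 = 12°   (split-comp 42° ↑)
12 + 224 = 236°   (split-comp 44° ↑)

236°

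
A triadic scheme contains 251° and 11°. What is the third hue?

131°

A triad spaces three hues 120° apart.
The full set is {11°, 131°, 251°}.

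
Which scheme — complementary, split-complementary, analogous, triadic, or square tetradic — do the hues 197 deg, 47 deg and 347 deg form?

Sort the hues: 47°, 197°, 347°.
Successive gaps around the wheel: 150°, 150°, 60°.
Two 150° gaps and one 60° gap — a base hue opposite a pair of accents 30° either side of its complement — is the split-complementary pattern.

split-complementary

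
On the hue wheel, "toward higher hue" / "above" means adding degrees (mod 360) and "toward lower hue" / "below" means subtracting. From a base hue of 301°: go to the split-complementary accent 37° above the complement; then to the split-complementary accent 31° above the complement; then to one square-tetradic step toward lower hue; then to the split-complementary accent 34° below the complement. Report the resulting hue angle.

301 + 217 = 518 → 518 − 360 = 158°   (split-comp 37° ↑)
158 + 211 = 369 → 369 − 360 = 9°   (split-comp 31° ↑)
9 − 90 = -81 → -81 + 360 = 279°   (square ↓)
279 + 146 = 425 → 425 − 360 = 65°   (split-comp 34° ↓)

65°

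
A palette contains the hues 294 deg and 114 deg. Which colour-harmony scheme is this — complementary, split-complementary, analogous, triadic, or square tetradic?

complementary

Sort the hues: 114°, 294°.
Successive gaps around the wheel: 180°, 180°.
Two hues 180° apart are complementary.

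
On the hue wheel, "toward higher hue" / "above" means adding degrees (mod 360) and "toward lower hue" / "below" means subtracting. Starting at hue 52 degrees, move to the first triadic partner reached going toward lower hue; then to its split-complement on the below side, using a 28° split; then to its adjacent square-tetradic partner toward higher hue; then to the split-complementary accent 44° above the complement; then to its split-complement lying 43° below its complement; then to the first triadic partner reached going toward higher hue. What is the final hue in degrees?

−120° (triadic ↓): 52 − 120 = -68 → -68 + 360 = 292°
+152° (split-comp 28° ↓): 292 + 152 = 444 → 444 − 360 = 84°
+90° (square ↑): 84 + 90 = 174°
+224° (split-comp 44° ↑): 174 + 224 = 398 → 398 − 360 = 38°
+137° (split-comp 43° ↓): 38 + 137 = 175°
+120° (triadic ↑): 175 + 120 = 295°

295°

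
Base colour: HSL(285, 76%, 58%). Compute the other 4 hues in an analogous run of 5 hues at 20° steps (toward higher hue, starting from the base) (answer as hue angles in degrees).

305°, 325°, 345°, and 5°

Analogous hues sit every 20° along the wheel.
285 + 20 = 305°
285 + 40 = 325°
285 + 60 = 345°
285 + 80 = 365 → 365 − 360 = 5°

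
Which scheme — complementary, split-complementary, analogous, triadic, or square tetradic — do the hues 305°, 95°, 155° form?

split-complementary

Sort the hues: 95°, 155°, 305°.
Successive gaps around the wheel: 60°, 150°, 150°.
Two 150° gaps and one 60° gap — a base hue opposite a pair of accents 30° either side of its complement — is the split-complementary pattern.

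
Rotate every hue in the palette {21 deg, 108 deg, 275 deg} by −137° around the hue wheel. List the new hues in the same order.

244°, 331°, 138°

21 − 137 = -116 → -116 + 360 = 244°
108 − 137 = -29 → -29 + 360 = 331°
275 − 137 = 138°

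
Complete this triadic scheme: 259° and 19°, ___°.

A triad places three hues 120° apart.
The full set through 19° is {19°, 139°, 259°}.
Given {19°, 259°}, the missing hue is 139°.

139°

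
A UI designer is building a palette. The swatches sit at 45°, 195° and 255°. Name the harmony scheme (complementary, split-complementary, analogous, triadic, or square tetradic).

Sort the hues: 45°, 195°, 255°.
Successive gaps around the wheel: 150°, 60°, 150°.
Two 150° gaps and one 60° gap — a base hue opposite a pair of accents 30° either side of its complement — is the split-complementary pattern.

split-complementary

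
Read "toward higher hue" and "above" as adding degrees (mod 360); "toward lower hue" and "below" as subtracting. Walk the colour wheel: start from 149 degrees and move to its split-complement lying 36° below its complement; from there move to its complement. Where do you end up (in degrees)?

113°

split-comp 36° ↓ +144°: 149 + 144 = 293°
complement +180°: 293 + 180 = 473 → 473 − 360 = 113°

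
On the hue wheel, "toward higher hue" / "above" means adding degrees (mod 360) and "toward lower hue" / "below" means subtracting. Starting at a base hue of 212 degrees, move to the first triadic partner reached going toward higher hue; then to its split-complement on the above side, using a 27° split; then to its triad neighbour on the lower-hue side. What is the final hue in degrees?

59°

triadic ↑ +120°: 212 + 120 = 332°
split-comp 27° ↑ +207°: 332 + 207 = 539 → 539 − 360 = 179°
triadic ↓ −120°: 179 − 120 = 59°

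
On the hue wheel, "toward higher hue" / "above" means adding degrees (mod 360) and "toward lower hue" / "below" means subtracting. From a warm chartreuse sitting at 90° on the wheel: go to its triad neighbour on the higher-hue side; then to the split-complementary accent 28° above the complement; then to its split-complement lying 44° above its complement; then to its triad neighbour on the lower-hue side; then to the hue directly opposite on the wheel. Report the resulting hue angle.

342°

triadic ↑ +120°: 90 + 120 = 210°
split-comp 28° ↑ +208°: 210 + 208 = 418 → 418 − 360 = 58°
split-comp 44° ↑ +224°: 58 + 224 = 282°
triadic ↓ −120°: 282 − 120 = 162°
complement +180°: 162 + 180 = 342°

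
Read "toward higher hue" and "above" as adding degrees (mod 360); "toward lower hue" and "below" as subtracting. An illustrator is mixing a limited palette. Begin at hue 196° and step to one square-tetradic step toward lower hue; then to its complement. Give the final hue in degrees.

286°

square ↓ −90°: 196 − 90 = 106°
complement +180°: 106 + 180 = 286°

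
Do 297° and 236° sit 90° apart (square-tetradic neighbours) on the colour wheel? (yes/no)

no

Angular distance: |297 − 236| = 61 = 61°.
90° apart (square-tetradic neighbours) requires 90°.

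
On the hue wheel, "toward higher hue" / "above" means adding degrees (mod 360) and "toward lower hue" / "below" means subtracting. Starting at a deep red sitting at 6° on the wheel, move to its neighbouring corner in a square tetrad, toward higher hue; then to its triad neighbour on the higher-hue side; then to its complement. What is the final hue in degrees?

36°

+90° (square ↑): 6 + 90 = 96°
+120° (triadic ↑): 96 + 120 = 216°
+180° (complement): 216 + 180 = 396 → 396 − 360 = 36°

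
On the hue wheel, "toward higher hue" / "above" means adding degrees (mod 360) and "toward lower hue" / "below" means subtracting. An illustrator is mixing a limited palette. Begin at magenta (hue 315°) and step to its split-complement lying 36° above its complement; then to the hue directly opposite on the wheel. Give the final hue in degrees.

351°

split-comp 36° ↑ +216°: 315 + 216 = 531 → 531 − 360 = 171°
complement +180°: 171 + 180 = 351°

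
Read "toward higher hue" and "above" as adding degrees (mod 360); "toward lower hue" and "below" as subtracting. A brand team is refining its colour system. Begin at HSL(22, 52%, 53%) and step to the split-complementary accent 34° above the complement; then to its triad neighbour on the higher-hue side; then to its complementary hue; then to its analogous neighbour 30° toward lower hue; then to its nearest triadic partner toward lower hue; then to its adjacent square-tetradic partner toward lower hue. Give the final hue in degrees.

+214° (split-comp 34° ↑): 22 + 214 = 236°
+120° (triadic ↑): 236 + 120 = 356°
+180° (complement): 356 + 180 = 536 → 536 − 360 = 176°
−30° (analog 30° ↓): 176 − 30 = 146°
−120° (triadic ↓): 146 − 120 = 26°
−90° (square ↓): 26 − 90 = -64 → -64 + 360 = 296°

296°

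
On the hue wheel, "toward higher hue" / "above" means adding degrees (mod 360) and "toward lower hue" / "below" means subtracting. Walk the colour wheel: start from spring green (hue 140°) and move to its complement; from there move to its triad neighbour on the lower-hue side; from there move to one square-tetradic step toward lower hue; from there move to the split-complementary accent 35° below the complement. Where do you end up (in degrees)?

140 + 180 = 320°   (complement)
320 − 120 = 200°   (triadic ↓)
200 − 90 = 110°   (square ↓)
110 + 145 = 255°   (split-comp 35° ↓)

255°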